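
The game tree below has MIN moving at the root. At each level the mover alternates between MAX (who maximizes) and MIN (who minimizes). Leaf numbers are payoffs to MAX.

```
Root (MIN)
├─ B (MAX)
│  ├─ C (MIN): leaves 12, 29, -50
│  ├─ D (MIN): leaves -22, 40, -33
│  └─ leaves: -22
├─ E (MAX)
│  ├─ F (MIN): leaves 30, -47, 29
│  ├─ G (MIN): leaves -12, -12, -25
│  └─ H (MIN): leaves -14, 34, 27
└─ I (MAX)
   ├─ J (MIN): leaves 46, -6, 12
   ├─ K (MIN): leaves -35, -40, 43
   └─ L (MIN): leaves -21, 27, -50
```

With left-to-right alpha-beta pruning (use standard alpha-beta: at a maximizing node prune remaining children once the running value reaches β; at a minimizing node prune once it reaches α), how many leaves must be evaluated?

C [α=-∞,β=+∞]: v=-50
D [α=-50,β=+∞]: v=-33
B [α=-∞,β=+∞]: v=-22
F [α=-∞,β=-22]: v=-47
G [α=-47,β=-22]: v=-25
H [α=-25,β=-22]: v=-14
E [α=-∞,β=-22]: v=-14
J [α=-∞,β=-22]: v=-6
I [α=-∞,β=-22]: v=-6 after child 1 ≥ β → β-cutoff, skip 2
Root [α=-∞,β=+∞]: v=-22
Leaves evaluated: 19 of 25.

19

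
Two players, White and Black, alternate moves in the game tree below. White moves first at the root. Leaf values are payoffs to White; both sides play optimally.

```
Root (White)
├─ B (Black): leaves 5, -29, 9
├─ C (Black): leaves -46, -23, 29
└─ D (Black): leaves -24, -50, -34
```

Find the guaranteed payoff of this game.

B (Black): min(5, -29, 9) = -29
C (Black): min(-46, -23, 29) = -46
D (Black): min(-24, -50, -34) = -50
Root (White): max(-29, -46, -50) = -29

-29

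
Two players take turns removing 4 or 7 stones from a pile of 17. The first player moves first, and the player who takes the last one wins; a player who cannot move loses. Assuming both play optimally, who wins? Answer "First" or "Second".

First

Compute winning (W) and losing (L) positions by backward induction:
i:   0  1  2  3  4  5  6  7  8  9 10 11 12 13 14 15 16 17
     L  L  L  L  W  W  W  W  W  W  W  L  L  L  L  W  W  W
Position 17 is W, so the first player wins.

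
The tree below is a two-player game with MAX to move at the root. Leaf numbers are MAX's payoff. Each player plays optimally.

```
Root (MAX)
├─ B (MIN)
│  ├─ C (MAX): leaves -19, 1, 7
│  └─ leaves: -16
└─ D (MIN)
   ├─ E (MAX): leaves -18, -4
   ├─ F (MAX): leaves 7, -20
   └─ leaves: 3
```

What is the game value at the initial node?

-4

C (MAX): max(-19, 1, 7) = 7
B (MIN): min(7, -16) = -16
E (MAX): max(-18, -4) = -4
F (MAX): max(7, -20) = 7
D (MIN): min(-4, 7, 3) = -4
Root (MAX): max(-16, -4) = -4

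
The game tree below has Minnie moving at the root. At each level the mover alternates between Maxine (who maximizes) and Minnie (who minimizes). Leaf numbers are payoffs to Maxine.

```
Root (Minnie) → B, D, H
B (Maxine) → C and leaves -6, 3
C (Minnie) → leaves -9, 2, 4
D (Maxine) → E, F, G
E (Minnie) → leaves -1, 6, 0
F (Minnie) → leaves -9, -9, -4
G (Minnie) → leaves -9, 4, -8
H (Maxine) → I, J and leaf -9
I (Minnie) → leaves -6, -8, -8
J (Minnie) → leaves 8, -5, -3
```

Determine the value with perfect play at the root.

C (Minnie): min(-9, 2, 4) = -9
B (Maxine): max(-9, -6, 3) = 3
E (Minnie): min(-1, 6, 0) = -1
F (Minnie): min(-9, -9, -4) = -9
G (Minnie): min(-9, 4, -8) = -9
D (Maxine): max(-1, -9, -9) = -1
I (Minnie): min(-6, -8, -8) = -8
J (Minnie): min(8, -5, -3) = -5
H (Maxine): max(-8, -5, -9) = -5
Root (Minnie): min(3, -1, -5) = -5

-5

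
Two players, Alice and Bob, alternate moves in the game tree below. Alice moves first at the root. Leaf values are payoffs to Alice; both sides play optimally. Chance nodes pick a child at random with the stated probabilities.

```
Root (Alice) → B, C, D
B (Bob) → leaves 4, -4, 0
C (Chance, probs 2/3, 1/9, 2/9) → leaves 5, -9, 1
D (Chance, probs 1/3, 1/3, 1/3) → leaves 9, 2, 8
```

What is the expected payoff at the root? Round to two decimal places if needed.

B (Bob): min(4, -4, 0) = -4
C (Chance): 2/3·5 + 1/9·-9 + 2/9·1 = 2.56
D (Chance): 1/3·9 + 1/3·2 + 1/3·8 = 6.33
Root (Alice): max(-4, 2.56, 6.33) = 6.33

6.33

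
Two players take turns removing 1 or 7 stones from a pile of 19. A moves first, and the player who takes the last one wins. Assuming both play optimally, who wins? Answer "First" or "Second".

First

Mark each pile size as W (mover wins) or L (mover loses):
i:   0  1  2  3  4  5  6  7  8  9 10 11 12 13 14 15 16 17 18 19
     L  W  L  W  L  W  L  W  L  W  L  W  L  W  L  W  L  W  L  W
Position 19 is W, so the first player wins.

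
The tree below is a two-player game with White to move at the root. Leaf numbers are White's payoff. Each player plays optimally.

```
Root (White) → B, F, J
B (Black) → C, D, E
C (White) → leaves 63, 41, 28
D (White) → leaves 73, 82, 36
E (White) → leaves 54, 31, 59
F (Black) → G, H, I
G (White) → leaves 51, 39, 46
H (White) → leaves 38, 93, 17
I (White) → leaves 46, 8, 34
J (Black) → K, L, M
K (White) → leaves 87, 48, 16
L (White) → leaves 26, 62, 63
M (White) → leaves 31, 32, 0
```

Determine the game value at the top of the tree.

C (White): max(63, 41, 28) = 63
D (White): max(73, 82, 36) = 82
E (White): max(54, 31, 59) = 59
B (Black): min(63, 82, 59) = 59
G (White): max(51, 39, 46) = 51
H (White): max(38, 93, 17) = 93
I (White): max(46, 8, 34) = 46
F (Black): min(51, 93, 46) = 46
K (White): max(87, 48, 16) = 87
L (White): max(26, 62, 63) = 63
M (White): max(31, 32, 0) = 32
J (Black): min(87, 63, 32) = 32
Root (White): max(59, 46, 32) = 59

59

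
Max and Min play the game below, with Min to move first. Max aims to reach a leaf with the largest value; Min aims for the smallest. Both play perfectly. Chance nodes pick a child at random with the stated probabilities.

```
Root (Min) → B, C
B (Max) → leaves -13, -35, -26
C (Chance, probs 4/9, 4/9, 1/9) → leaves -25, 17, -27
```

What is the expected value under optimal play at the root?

-13

B (Max): max(-13, -35, -26) = -13
C (Chance): 4/9·-25 + 4/9·17 + 1/9·-27 = -6.56
Root (Min): min(-13, -6.56) = -13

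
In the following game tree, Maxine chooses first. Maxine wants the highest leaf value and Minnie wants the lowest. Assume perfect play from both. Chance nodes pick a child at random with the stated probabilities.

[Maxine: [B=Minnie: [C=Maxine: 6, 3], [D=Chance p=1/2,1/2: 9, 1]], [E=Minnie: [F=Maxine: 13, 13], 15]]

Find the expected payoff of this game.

C (Maxine): max(6, 3) = 6
D (Chance): 1/2·9 + 1/2·1 = 5
B (Minnie): min(6, 5) = 5
F (Maxine): max(13, 13) = 13
E (Minnie): min(13, 15) = 13
Root (Maxine): max(5, 13) = 13

13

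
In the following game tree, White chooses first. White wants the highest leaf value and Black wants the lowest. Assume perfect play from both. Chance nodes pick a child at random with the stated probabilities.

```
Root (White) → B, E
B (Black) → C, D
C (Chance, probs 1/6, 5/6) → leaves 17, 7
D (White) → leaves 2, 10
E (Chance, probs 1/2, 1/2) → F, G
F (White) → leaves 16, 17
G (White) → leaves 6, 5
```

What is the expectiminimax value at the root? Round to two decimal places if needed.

11.5

C (Chance): 1/6·17 + 5/6·7 = 8.67
D (White): max(2, 10) = 10
B (Black): min(8.67, 10) = 8.67
F (White): max(16, 17) = 17
G (White): max(6, 5) = 6
E (Chance): 1/2·17 + 1/2·6 = 11.5
Root (White): max(8.67, 11.5) = 11.5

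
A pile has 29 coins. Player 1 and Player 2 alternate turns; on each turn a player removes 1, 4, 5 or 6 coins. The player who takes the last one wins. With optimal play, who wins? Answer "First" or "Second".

Second

i:   0  1  2  3  4  5  6  7  8  9 10 11 12 13 14 15 16 17 18 19 20 21 22 23 24 25 26 27 28 29
     L  W  L  W  W  W  W  W  W  L  W  L  W  W  W  W  W  W  L  W  L  W  W  W  W  W  W  L  W  L
Position 29 is L, so the second player wins.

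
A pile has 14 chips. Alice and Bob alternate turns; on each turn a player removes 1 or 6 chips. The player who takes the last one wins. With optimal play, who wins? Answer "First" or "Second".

Second

Compute winning (W) and losing (L) positions by backward induction:
i:   0  1  2  3  4  5  6  7  8  9 10 11 12 13 14
     L  W  L  W  L  W  W  L  W  L  W  L  W  W  L
Position 14 is L, so the second player wins.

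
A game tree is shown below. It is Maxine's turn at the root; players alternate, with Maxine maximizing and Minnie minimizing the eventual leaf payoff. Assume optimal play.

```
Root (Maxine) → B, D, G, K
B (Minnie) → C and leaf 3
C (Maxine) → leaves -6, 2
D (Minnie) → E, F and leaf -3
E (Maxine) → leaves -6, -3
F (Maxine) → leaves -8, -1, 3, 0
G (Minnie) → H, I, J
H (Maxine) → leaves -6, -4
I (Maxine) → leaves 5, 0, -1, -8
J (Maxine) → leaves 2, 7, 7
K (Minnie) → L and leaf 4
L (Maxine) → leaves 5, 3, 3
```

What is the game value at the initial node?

C (Maxine): max(-6, 2) = 2
B (Minnie): min(2, 3) = 2
E (Maxine): max(-6, -3) = -3
F (Maxine): max(-8, -1, 3, 0) = 3
D (Minnie): min(-3, 3, -3) = -3
H (Maxine): max(-6, -4) = -4
I (Maxine): max(5, 0, -1, -8) = 5
J (Maxine): max(2, 7, 7) = 7
G (Minnie): min(-4, 5, 7) = -4
L (Maxine): max(5, 3, 3) = 5
K (Minnie): min(5, 4) = 4
Root (Maxine): max(2, -3, -4, 4) = 4

4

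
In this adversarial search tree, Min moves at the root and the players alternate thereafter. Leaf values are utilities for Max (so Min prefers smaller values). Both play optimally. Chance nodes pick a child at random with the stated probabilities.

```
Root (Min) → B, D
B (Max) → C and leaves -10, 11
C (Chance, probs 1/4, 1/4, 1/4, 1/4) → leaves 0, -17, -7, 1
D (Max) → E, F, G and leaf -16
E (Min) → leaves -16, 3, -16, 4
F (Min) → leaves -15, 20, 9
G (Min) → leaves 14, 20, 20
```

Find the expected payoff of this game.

11

C (Chance): 1/4·0 + 1/4·-17 + 1/4·-7 + 1/4·1 = -5.75
B (Max): max(-5.75, -10, 11) = 11
E (Min): min(-16, 3, -16, 4) = -16
F (Min): min(-15, 20, 9) = -15
G (Min): min(14, 20, 20) = 14
D (Max): max(-16, -15, 14, -16) = 14
Root (Min): min(11, 14) = 11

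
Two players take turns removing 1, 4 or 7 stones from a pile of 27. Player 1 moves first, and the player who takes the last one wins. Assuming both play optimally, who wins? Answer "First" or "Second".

First

i:   0  1  2  3  4  5  6  7  8  9 10 11 12 13 14 15 16 17 18 19 20 21 22 23 24 25 26 27
     L  W  L  W  W  L  W  W  L  W  L  W  W  L  W  W  L  W  L  W  W  L  W  W  L  W  L  W
Position 27 is W, so the first player wins.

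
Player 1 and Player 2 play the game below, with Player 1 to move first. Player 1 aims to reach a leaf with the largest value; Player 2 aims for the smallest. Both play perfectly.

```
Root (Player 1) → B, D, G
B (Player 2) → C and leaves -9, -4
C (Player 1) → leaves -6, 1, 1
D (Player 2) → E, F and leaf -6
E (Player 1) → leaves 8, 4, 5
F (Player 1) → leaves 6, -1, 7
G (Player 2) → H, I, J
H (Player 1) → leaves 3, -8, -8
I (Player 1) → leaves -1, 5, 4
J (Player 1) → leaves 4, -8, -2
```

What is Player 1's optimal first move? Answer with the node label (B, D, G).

G

C (Player 1): max(-6, 1, 1) = 1
B (Player 2): min(1, -9, -4) = -9
E (Player 1): max(8, 4, 5) = 8
F (Player 1): max(6, -1, 7) = 7
D (Player 2): min(8, 7, -6) = -6
H (Player 1): max(3, -8, -8) = 3
I (Player 1): max(-1, 5, 4) = 5
J (Player 1): max(4, -8, -2) = 4
G (Player 2): min(3, 5, 4) = 3
Root (Player 1): max(-9, -6, 3) = 3
Player 1 picks the child with the highest value: G (value 3).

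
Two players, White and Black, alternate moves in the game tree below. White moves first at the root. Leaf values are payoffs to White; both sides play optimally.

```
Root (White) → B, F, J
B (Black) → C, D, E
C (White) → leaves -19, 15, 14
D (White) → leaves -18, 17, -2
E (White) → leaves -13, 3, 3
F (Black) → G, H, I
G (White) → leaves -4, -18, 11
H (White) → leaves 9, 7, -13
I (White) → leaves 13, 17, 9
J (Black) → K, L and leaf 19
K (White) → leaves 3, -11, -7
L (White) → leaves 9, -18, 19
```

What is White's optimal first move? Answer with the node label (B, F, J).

F

C (White): max(-19, 15, 14) = 15
D (White): max(-18, 17, -2) = 17
E (White): max(-13, 3, 3) = 3
B (Black): min(15, 17, 3) = 3
G (White): max(-4, -18, 11) = 11
H (White): max(9, 7, -13) = 9
I (White): max(13, 17, 9) = 17
F (Black): min(11, 9, 17) = 9
K (White): max(3, -11, -7) = 3
L (White): max(9, -18, 19) = 19
J (Black): min(3, 19, 19) = 3
Root (White): max(3, 9, 3) = 9
White picks the child with the highest value: F (value 9).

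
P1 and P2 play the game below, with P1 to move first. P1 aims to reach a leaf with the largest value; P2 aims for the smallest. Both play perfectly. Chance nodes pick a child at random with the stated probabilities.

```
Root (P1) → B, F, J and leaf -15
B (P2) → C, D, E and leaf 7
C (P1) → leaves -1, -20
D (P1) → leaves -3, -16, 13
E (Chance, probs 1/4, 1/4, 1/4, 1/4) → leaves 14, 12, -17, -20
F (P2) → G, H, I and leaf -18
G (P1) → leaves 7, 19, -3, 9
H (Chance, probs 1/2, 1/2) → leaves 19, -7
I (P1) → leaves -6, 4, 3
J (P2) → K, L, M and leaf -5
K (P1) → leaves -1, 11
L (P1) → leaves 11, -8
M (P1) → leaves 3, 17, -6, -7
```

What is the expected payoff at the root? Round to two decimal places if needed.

C (P1): max(-1, -20) = -1
D (P1): max(-3, -16, 13) = 13
E (Chance): 1/4·14 + 1/4·12 + 1/4·-17 + 1/4·-20 = -2.75
B (P2): min(-1, 13, -2.75, 7) = -2.75
G (P1): max(7, 19, -3, 9) = 19
H (Chance): 1/2·19 + 1/2·-7 = 6
I (P1): max(-6, 4, 3) = 4
F (P2): min(19, 6, 4, -18) = -18
K (P1): max(-1, 11) = 11
L (P1): max(11, -8) = 11
M (P1): max(3, 17, -6, -7) = 17
J (P2): min(11, 11, 17, -5) = -5
Root (P1): max(-2.75, -18, -5, -15) = -2.75

-2.75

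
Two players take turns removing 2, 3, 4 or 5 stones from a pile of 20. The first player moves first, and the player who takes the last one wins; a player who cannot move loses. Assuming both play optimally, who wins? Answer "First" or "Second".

Positions where the player to move wins (W) vs loses (L):
i:   0  1  2  3  4  5  6  7  8  9 10 11 12 13 14 15 16 17 18 19 20
     L  L  W  W  W  W  W  L  L  W  W  W  W  W  L  L  W  W  W  W  W
Position 20 is W, so the first player wins.

First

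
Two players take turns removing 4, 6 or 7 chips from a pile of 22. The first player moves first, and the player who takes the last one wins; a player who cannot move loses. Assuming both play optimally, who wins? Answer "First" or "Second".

W/L table (W = player to move can force a win):
i:   0  1  2  3  4  5  6  7  8  9 10 11 12 13 14 15 16 17 18 19 20 21 22
     L  L  L  L  W  W  W  W  W  W  W  L  L  L  L  W  W  W  W  W  W  W  L
Position 22 is L, so the second player wins.

Second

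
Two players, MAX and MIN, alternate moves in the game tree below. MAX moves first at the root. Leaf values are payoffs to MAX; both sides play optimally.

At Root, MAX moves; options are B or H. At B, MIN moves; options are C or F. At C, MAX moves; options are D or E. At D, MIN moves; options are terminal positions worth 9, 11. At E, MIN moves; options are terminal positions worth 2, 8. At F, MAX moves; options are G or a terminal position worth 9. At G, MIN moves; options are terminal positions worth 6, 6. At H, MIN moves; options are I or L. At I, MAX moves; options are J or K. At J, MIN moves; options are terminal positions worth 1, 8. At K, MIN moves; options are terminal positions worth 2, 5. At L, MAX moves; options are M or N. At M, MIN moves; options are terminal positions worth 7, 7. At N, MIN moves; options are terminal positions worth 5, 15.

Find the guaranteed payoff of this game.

D (MIN): min(9, 11) = 9
E (MIN): min(2, 8) = 2
C (MAX): max(9, 2) = 9
G (MIN): min(6, 6) = 6
F (MAX): max(6, 9) = 9
B (MIN): min(9, 9) = 9
J (MIN): min(1, 8) = 1
K (MIN): min(2, 5) = 2
I (MAX): max(1, 2) = 2
M (MIN): min(7, 7) = 7
N (MIN): min(5, 15) = 5
L (MAX): max(7, 5) = 7
H (MIN): min(2, 7) = 2
Root (MAX): max(9, 2) = 9

9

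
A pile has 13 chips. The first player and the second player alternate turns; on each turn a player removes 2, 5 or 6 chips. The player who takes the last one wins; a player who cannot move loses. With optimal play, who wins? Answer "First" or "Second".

W/L table (W = player to move can force a win):
i:   0  1  2  3  4  5  6  7  8  9 10 11 12 13
     L  L  W  W  L  W  W  W  L  W  W  L  L  W
Position 13 is W, so the first player wins.

First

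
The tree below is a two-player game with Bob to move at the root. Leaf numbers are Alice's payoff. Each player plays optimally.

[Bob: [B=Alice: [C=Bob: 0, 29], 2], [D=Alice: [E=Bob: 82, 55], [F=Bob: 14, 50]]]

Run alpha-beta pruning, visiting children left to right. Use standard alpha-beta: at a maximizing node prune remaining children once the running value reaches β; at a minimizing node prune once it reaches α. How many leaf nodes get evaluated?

C [α=-∞,β=+∞]: v=0
B [α=-∞,β=+∞]: v=2
E [α=-∞,β=2]: v=55
D [α=-∞,β=2]: v=55 after child 1 ≥ β → β-cutoff, skip 1
Root [α=-∞,β=+∞]: v=2
Leaves evaluated: 5 of 7.

5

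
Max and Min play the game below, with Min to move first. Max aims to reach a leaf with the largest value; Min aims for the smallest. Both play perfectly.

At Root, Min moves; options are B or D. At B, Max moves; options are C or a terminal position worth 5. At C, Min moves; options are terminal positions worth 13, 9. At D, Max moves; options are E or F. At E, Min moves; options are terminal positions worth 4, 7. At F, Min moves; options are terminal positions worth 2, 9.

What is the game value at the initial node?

C (Min): min(13, 9) = 9
B (Max): max(9, 5) = 9
E (Min): min(4, 7) = 4
F (Min): min(2, 9) = 2
D (Max): max(4, 2) = 4
Root (Min): min(9, 4) = 4

4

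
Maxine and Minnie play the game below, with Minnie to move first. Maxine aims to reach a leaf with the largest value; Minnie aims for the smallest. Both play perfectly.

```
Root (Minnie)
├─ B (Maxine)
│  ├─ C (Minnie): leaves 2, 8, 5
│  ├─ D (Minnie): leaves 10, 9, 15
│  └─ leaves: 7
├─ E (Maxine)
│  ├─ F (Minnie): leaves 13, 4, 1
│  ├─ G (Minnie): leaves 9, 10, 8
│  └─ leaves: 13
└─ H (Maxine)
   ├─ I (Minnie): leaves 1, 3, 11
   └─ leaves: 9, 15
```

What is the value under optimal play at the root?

C (Minnie): min(2, 8, 5) = 2
D (Minnie): min(10, 9, 15) = 9
B (Maxine): max(2, 9, 7) = 9
F (Minnie): min(13, 4, 1) = 1
G (Minnie): min(9, 10, 8) = 8
E (Maxine): max(1, 8, 13) = 13
I (Minnie): min(1, 3, 11) = 1
H (Maxine): max(1, 9, 15) = 15
Root (Minnie): min(9, 13, 15) = 9

9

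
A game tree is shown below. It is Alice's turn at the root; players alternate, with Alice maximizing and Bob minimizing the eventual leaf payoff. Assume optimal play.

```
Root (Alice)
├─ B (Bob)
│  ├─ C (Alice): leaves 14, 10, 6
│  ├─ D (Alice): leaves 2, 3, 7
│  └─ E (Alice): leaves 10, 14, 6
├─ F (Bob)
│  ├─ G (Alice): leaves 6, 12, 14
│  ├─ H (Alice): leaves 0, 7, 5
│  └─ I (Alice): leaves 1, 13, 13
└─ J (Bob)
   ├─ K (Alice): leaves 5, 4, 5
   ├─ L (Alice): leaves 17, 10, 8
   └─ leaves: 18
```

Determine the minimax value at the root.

C (Alice): max(14, 10, 6) = 14
D (Alice): max(2, 3, 7) = 7
E (Alice): max(10, 14, 6) = 14
B (Bob): min(14, 7, 14) = 7
G (Alice): max(6, 12, 14) = 14
H (Alice): max(0, 7, 5) = 7
I (Alice): max(1, 13, 13) = 13
F (Bob): min(14, 7, 13) = 7
K (Alice): max(5, 4, 5) = 5
L (Alice): max(17, 10, 8) = 17
J (Bob): min(5, 17, 18) = 5
Root (Alice): max(7, 7, 5) = 7

7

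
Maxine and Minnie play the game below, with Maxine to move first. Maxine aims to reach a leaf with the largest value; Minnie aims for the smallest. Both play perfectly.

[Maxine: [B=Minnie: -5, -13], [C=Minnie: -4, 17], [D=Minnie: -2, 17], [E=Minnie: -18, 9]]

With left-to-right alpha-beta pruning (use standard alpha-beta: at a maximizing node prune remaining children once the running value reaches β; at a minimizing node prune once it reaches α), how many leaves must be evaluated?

B [α=-∞,β=+∞]: v=-13
C [α=-13,β=+∞]: v=-4
D [α=-4,β=+∞]: v=-2
E [α=-2,β=+∞]: v=-18 after child 1 ≤ α → α-cutoff, skip 1
Root [α=-∞,β=+∞]: v=-2
Leaves evaluated: 7 of 8.

7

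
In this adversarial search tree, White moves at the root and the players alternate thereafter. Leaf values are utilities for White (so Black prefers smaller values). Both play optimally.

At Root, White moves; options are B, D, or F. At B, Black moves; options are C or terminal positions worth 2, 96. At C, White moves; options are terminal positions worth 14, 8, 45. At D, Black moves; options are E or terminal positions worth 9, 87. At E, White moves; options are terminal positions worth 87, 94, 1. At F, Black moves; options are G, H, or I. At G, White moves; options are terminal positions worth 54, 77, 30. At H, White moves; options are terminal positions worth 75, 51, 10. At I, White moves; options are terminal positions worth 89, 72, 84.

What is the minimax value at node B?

2

C: max(14, 8, 45) = 45
B: min(45, 2, 96) = 2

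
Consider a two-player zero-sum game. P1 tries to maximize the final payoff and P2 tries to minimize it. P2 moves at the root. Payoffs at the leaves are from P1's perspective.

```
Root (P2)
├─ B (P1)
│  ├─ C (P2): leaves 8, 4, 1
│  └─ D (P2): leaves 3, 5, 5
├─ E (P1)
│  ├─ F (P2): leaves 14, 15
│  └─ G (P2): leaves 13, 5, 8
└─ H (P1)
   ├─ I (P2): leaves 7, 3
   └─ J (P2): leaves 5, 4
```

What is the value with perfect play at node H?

I: min(7, 3) = 3
J: min(5, 4) = 4
H: max(3, 4) = 4

4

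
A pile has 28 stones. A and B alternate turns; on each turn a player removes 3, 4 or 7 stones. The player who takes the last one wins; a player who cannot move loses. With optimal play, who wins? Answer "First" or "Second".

First

i:   0  1  2  3  4  5  6  7  8  9 10 11 12 13 14 15 16 17 18 19 20 21 22 23 24 25 26 27 28
     L  L  L  W  W  W  W  W  W  W  L  L  L  W  W  W  W  W  W  W  L  L  L  W  W  W  W  W  W
Position 28 is W, so the first player wins.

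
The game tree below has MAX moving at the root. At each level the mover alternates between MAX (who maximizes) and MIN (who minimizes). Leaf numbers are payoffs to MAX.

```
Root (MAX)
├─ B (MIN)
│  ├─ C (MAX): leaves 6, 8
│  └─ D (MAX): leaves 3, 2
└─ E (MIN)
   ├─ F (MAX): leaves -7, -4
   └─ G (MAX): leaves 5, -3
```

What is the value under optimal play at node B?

3

C: max(6, 8) = 8
D: max(3, 2) = 3
B: min(8, 3) = 3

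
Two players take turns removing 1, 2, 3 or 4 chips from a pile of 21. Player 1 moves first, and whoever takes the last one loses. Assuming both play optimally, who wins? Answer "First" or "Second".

Second

Compute winning (W) and losing (L) positions by backward induction:
i:   0  1  2  3  4  5  6  7  8  9 10 11 12 13 14 15 16 17 18 19 20 21
     W  L  W  W  W  W  L  W  W  W  W  L  W  W  W  W  L  W  W  W  W  L
Position 21 is L, so the second player wins.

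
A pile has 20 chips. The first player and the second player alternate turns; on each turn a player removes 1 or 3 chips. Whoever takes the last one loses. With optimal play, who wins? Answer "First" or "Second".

First

i:   0  1  2  3  4  5  6  7  8  9 10 11 12 13 14 15 16 17 18 19 20
     W  L  W  L  W  L  W  L  W  L  W  L  W  L  W  L  W  L  W  L  W
Position 20 is W, so the first player wins.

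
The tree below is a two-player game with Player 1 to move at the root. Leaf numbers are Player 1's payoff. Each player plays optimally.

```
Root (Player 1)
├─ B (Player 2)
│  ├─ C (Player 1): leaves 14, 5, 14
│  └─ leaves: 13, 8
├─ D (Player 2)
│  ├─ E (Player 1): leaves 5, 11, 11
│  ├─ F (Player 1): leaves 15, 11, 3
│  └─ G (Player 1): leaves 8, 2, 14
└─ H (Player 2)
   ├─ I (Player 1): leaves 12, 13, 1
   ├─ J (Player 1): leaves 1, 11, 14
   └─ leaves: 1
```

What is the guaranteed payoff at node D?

E: max(5, 11, 11) = 11
F: max(15, 11, 3) = 15
G: max(8, 2, 14) = 14
D: min(11, 15, 14) = 11

11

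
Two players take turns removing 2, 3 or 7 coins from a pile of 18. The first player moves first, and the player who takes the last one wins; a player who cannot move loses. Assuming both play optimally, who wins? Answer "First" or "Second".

W/L table (W = player to move can force a win):
i:   0  1  2  3  4  5  6  7  8  9 10 11 12 13 14 15 16 17 18
     L  L  W  W  W  L  L  W  W  W  L  L  W  W  W  L  L  W  W
Position 18 is W, so the first player wins.

First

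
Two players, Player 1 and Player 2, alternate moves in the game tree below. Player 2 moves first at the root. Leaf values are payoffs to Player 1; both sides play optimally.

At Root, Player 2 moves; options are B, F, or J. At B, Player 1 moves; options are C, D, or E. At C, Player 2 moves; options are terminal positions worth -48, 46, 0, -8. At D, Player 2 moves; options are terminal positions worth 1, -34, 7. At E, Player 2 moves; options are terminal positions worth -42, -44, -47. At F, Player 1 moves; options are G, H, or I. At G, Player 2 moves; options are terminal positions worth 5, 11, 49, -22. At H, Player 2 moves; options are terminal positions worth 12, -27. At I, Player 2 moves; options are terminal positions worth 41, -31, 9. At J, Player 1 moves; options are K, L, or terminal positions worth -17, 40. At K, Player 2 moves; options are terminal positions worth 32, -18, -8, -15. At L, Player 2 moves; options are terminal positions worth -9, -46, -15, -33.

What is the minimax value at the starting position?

-34

C (Player 2): min(-48, 46, 0, -8) = -48
D (Player 2): min(1, -34, 7) = -34
E (Player 2): min(-42, -44, -47) = -47
B (Player 1): max(-48, -34, -47) = -34
G (Player 2): min(5, 11, 49, -22) = -22
H (Player 2): min(12, -27) = -27
I (Player 2): min(41, -31, 9) = -31
F (Player 1): max(-22, -27, -31) = -22
K (Player 2): min(32, -18, -8, -15) = -18
L (Player 2): min(-9, -46, -15, -33) = -46
J (Player 1): max(-18, -46, -17, 40) = 40
Root (Player 2): min(-34, -22, 40) = -34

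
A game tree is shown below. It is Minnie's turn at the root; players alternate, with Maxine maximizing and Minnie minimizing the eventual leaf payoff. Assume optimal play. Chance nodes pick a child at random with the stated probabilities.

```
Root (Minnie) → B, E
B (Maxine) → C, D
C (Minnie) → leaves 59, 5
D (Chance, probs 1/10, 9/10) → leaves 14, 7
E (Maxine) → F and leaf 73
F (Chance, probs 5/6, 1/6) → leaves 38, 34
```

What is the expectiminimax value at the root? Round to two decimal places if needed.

C (Minnie): min(59, 5) = 5
D (Chance): 1/10·14 + 9/10·7 = 7.7
B (Maxine): max(5, 7.7) = 7.7
F (Chance): 5/6·38 + 1/6·34 = 37.33
E (Maxine): max(37.33, 73) = 73
Root (Minnie): min(7.7, 73) = 7.7

7.7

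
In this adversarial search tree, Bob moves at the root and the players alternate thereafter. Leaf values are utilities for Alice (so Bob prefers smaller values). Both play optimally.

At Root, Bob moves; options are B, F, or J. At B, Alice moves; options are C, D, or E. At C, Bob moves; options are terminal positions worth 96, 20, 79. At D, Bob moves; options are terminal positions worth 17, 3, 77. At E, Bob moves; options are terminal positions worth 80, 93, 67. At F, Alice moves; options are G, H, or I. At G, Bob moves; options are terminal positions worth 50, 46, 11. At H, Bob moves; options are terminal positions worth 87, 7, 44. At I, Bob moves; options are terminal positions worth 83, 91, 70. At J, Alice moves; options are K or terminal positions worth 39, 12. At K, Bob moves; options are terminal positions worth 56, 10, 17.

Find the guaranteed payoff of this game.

39

C (Bob): min(96, 20, 79) = 20
D (Bob): min(17, 3, 77) = 3
E (Bob): min(80, 93, 67) = 67
B (Alice): max(20, 3, 67) = 67
G (Bob): min(50, 46, 11) = 11
H (Bob): min(87, 7, 44) = 7
I (Bob): min(83, 91, 70) = 70
F (Alice): max(11, 7, 70) = 70
K (Bob): min(56, 10, 17) = 10
J (Alice): max(10, 39, 12) = 39
Root (Bob): min(67, 70, 39) = 39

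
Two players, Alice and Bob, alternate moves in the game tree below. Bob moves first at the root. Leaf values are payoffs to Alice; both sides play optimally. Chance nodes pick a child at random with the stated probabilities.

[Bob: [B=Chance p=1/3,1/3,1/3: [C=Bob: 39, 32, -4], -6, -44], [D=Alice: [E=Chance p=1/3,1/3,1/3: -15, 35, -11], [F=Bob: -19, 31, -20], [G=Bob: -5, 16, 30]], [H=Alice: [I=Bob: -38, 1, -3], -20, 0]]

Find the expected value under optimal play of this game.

C (Bob): min(39, 32, -4) = -4
B (Chance): 1/3·-4 + 1/3·-6 + 1/3·-44 = -18
E (Chance): 1/3·-15 + 1/3·35 + 1/3·-11 = 3
F (Bob): min(-19, 31, -20) = -20
G (Bob): min(-5, 16, 30) = -5
D (Alice): max(3, -20, -5) = 3
I (Bob): min(-38, 1, -3) = -38
H (Alice): max(-38, -20, 0) = 0
Root (Bob): min(-18, 3, 0) = -18

-18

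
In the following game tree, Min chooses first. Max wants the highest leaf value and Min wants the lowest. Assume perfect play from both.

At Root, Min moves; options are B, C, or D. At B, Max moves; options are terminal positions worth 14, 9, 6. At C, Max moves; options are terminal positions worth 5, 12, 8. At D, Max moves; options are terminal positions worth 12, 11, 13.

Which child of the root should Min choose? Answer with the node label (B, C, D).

C

B (Max): max(14, 9, 6) = 14
C (Max): max(5, 12, 8) = 12
D (Max): max(12, 11, 13) = 13
Root (Min): min(14, 12, 13) = 12
Min picks the child with the lowest value: C (value 12).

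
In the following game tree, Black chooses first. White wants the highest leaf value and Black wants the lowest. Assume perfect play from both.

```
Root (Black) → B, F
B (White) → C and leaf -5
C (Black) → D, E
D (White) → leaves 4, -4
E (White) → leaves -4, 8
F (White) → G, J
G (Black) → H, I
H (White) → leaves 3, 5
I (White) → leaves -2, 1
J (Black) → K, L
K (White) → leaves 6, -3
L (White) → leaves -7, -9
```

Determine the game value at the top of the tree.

D (White): max(4, -4) = 4
E (White): max(-4, 8) = 8
C (Black): min(4, 8) = 4
B (White): max(4, -5) = 4
H (White): max(3, 5) = 5
I (White): max(-2, 1) = 1
G (Black): min(5, 1) = 1
K (White): max(6, -3) = 6
L (White): max(-7, -9) = -7
J (Black): min(6, -7) = -7
F (White): max(1, -7) = 1
Root (Black): min(4, 1) = 1

1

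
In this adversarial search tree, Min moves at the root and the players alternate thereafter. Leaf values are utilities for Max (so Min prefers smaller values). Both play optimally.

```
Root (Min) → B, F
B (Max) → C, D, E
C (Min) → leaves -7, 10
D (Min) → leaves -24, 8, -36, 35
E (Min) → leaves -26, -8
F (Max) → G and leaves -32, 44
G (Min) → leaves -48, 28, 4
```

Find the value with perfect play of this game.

C (Min): min(-7, 10) = -7
D (Min): min(-24, 8, -36, 35) = -36
E (Min): min(-26, -8) = -26
B (Max): max(-7, -36, -26) = -7
G (Min): min(-48, 28, 4) = -48
F (Max): max(-48, -32, 44) = 44
Root (Min): min(-7, 44) = -7

-7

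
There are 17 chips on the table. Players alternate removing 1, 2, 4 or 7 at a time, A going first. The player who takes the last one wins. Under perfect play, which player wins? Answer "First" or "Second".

First

W/L table (W = player to move can force a win):
i:   0  1  2  3  4  5  6  7  8  9 10 11 12 13 14 15 16 17
     L  W  W  L  W  W  L  W  W  L  W  W  L  W  W  L  W  W
Position 17 is W, so the first player wins.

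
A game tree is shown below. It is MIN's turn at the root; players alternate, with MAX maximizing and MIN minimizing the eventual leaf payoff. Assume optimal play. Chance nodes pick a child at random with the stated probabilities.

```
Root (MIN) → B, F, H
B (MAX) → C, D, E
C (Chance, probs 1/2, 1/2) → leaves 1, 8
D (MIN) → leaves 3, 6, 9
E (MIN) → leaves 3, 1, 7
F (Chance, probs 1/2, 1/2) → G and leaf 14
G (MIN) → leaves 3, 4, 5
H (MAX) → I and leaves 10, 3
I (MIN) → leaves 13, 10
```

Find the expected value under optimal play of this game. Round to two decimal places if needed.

C (Chance): 1/2·1 + 1/2·8 = 4.5
D (MIN): min(3, 6, 9) = 3
E (MIN): min(3, 1, 7) = 1
B (MAX): max(4.5, 3, 1) = 4.5
G (MIN): min(3, 4, 5) = 3
F (Chance): 1/2·3 + 1/2·14 = 8.5
I (MIN): min(13, 10) = 10
H (MAX): max(10, 10, 3) = 10
Root (MIN): min(4.5, 8.5, 10) = 4.5

4.5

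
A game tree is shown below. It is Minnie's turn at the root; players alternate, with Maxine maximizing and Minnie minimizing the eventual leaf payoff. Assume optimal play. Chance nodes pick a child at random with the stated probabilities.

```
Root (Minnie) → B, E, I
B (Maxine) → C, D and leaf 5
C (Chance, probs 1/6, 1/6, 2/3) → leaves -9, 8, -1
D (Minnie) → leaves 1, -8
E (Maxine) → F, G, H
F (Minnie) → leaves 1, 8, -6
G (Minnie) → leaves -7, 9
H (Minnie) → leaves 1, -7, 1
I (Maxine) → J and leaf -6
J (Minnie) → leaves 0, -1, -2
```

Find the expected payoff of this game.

-6

C (Chance): 1/6·-9 + 1/6·8 + 2/3·-1 = -0.83
D (Minnie): min(1, -8) = -8
B (Maxine): max(-0.83, -8, 5) = 5
F (Minnie): min(1, 8, -6) = -6
G (Minnie): min(-7, 9) = -7
H (Minnie): min(1, -7, 1) = -7
E (Maxine): max(-6, -7, -7) = -6
J (Minnie): min(0, -1, -2) = -2
I (Maxine): max(-2, -6) = -2
Root (Minnie): min(5, -6, -2) = -6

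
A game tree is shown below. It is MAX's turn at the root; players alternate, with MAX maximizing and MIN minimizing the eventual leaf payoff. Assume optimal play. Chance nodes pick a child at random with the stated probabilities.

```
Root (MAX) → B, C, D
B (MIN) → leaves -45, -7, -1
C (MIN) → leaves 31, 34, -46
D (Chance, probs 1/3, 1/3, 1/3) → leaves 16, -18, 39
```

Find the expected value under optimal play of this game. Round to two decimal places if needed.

12.33

B (MIN): min(-45, -7, -1) = -45
C (MIN): min(31, 34, -46) = -46
D (Chance): 1/3·16 + 1/3·-18 + 1/3·39 = 12.33
Root (MAX): max(-45, -46, 12.33) = 12.33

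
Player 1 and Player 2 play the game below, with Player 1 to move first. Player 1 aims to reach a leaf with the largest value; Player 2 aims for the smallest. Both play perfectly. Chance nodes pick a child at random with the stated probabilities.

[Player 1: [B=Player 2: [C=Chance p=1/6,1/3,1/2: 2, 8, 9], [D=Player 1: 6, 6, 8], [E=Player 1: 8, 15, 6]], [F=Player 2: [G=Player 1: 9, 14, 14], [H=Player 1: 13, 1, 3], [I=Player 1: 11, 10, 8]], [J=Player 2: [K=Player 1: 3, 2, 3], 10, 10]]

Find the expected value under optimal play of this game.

C (Chance): 1/6·2 + 1/3·8 + 1/2·9 = 7.5
D (Player 1): max(6, 6, 8) = 8
E (Player 1): max(8, 15, 6) = 15
B (Player 2): min(7.5, 8, 15) = 7.5
G (Player 1): max(9, 14, 14) = 14
H (Player 1): max(13, 1, 3) = 13
I (Player 1): max(11, 10, 8) = 11
F (Player 2): min(14, 13, 11) = 11
K (Player 1): max(3, 2, 3) = 3
J (Player 2): min(3, 10, 10) = 3
Root (Player 1): max(7.5, 11, 3) = 11

11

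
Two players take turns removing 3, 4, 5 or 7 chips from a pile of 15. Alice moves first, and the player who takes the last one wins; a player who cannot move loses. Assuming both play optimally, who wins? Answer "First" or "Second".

First

Compute winning (W) and losing (L) positions by backward induction:
i:   0  1  2  3  4  5  6  7  8  9 10 11 12 13 14 15
     L  L  L  W  W  W  W  W  W  W  L  L  L  W  W  W
Position 15 is W, so the first player wins.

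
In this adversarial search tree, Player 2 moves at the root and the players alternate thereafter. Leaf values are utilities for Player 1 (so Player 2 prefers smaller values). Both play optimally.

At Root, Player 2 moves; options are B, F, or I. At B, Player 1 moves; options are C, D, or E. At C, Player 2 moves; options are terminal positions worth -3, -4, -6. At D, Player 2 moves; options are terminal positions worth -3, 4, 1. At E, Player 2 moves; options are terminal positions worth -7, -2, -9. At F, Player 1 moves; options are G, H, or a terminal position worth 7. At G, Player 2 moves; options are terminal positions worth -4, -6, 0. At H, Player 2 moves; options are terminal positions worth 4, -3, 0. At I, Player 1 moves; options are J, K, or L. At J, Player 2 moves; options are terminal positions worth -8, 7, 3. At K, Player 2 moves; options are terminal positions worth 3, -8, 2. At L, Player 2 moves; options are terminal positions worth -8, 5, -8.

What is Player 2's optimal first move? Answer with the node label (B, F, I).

C (Player 2): min(-3, -4, -6) = -6
D (Player 2): min(-3, 4, 1) = -3
E (Player 2): min(-7, -2, -9) = -9
B (Player 1): max(-6, -3, -9) = -3
G (Player 2): min(-4, -6, 0) = -6
H (Player 2): min(4, -3, 0) = -3
F (Player 1): max(-6, -3, 7) = 7
J (Player 2): min(-8, 7, 3) = -8
K (Player 2): min(3, -8, 2) = -8
L (Player 2): min(-8, 5, -8) = -8
I (Player 1): max(-8, -8, -8) = -8
Root (Player 2): min(-3, 7, -8) = -8
Player 2 picks the child with the lowest value: I (value -8).

I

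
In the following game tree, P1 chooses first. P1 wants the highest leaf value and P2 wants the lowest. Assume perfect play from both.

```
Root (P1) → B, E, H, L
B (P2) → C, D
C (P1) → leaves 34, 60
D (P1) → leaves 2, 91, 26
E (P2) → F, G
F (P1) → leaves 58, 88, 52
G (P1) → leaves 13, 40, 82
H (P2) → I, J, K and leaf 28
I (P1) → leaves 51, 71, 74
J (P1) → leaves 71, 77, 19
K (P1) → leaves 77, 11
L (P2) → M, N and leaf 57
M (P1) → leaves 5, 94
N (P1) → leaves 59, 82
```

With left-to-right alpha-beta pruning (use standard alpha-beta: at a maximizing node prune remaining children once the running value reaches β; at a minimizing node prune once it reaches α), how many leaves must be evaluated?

17

C [α=-∞,β=+∞]: v=60
D [α=-∞,β=60]: v=91 after child 2 ≥ β → β-cutoff, skip 1
B [α=-∞,β=+∞]: v=60
F [α=60,β=+∞]: v=88
G [α=60,β=88]: v=82
E [α=60,β=+∞]: v=82
I [α=82,β=+∞]: v=74
H [α=82,β=+∞]: v=74 after child 1 ≤ α → α-cutoff, skip 3
M [α=82,β=+∞]: v=94
N [α=82,β=94]: v=82
L [α=82,β=+∞]: v=82 after child 2 ≤ α → α-cutoff, skip 1
Root [α=-∞,β=+∞]: v=82
Leaves evaluated: 17 of 25.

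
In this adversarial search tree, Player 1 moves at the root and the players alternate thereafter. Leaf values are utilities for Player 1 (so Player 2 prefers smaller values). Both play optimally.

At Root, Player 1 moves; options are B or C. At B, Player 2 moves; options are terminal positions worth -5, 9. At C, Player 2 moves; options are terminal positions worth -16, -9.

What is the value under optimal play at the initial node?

-5

B (Player 2): min(-5, 9) = -5
C (Player 2): min(-16, -9) = -16
Root (Player 1): max(-5, -16) = -5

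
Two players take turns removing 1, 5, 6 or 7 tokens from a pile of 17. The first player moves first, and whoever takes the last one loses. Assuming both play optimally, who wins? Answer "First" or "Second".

Second

Compute winning (W) and losing (L) positions by backward induction:
i:   0  1  2  3  4  5  6  7  8  9 10 11 12 13 14 15 16 17
     W  L  W  L  W  L  W  W  W  W  W  W  W  L  W  L  W  L
Position 17 is L, so the second player wins.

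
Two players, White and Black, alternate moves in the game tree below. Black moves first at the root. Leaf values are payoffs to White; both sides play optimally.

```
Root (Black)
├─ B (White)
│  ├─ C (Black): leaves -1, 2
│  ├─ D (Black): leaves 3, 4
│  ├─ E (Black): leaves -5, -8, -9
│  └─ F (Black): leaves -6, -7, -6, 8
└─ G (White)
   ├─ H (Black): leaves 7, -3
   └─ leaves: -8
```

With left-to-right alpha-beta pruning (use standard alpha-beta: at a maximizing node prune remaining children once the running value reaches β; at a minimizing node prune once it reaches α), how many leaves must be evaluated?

9

C [α=-∞,β=+∞]: v=-1
D [α=-1,β=+∞]: v=3
E [α=3,β=+∞]: v=-5 after child 1 ≤ α → α-cutoff, skip 2
F [α=3,β=+∞]: v=-6 after child 1 ≤ α → α-cutoff, skip 3
B [α=-∞,β=+∞]: v=3
H [α=-∞,β=3]: v=-3
G [α=-∞,β=3]: v=-3
Root [α=-∞,β=+∞]: v=-3
Leaves evaluated: 9 of 14.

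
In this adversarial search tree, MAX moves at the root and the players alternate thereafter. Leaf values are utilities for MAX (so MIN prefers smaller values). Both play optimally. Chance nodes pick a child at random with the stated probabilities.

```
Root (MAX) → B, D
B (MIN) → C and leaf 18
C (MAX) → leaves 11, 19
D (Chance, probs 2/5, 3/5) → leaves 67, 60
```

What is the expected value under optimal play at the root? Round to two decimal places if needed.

C (MAX): max(11, 19) = 19
B (MIN): min(19, 18) = 18
D (Chance): 2/5·67 + 3/5·60 = 62.8
Root (MAX): max(18, 62.8) = 62.8

62.8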